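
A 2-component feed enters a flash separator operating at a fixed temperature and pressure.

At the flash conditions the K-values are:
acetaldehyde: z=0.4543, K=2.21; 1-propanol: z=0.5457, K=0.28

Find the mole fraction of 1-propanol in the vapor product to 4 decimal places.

Binary case is linear: z₁(K₁−1)(1+ψ(K₂−1)) + z₂(K₂−1)(1+ψ(K₁−1)) = 0
⇒ ψ = [z₁(K₁−1)+z₂(K₂−1)] / [−(K₁−1)(K₂−1)] = 0.15680/0.87120 = 0.1800
Compositions from xᵢ = zᵢ/(1+ψ(Kᵢ−1)), yᵢ = Kᵢxᵢ:
  acetaldehyde: x = 0.3731, y = 0.8245
  1-propanol: x = 0.6269, y = 0.1755

y_1-propanol = 0.1755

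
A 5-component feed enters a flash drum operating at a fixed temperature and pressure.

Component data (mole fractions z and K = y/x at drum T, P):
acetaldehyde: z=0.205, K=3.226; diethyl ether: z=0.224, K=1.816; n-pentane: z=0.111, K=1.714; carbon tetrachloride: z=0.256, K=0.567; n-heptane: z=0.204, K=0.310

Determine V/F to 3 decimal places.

Rachford–Rice: g(V/F) = Σ zᵢ(Kᵢ−1)/(1+V/F(Kᵢ−1)) = 0.
g(0) = ΣzᵢKᵢ − 1 = 0.467 and g(1) = 1 − Σzᵢ/Kᵢ = -0.361, so a root lies in (0, 1).
Newton–Raphson from V/F = 0.65:
  V/F = 0.650: g = -0.0494, g' = -0.672 → V/F = 0.576
  V/F = 0.576: g = -0.0011, g' = -0.645 → V/F = 0.575
Converged at V/F = 0.575.

V/F = 0.575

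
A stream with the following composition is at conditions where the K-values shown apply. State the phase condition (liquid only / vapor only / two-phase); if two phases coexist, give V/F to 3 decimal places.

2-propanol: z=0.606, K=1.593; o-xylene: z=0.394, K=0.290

two-phase, V/F = 0.189

ΣzᵢKᵢ = 1.080; Σzᵢ/Kᵢ = 1.739.
Both exceed 1, so a two-phase solution exists.
Let ψ = V/F and solve Σ zᵢ(Kᵢ−1)/(1+ψ(Kᵢ−1)) = 0.
Binary case is linear: z₁(K₁−1)(1+ψ(K₂−1)) + z₂(K₂−1)(1+ψ(K₁−1)) = 0
⇒ ψ = [z₁(K₁−1)+z₂(K₂−1)] / [−(K₁−1)(K₂−1)] = 0.0796/0.4210 = 0.189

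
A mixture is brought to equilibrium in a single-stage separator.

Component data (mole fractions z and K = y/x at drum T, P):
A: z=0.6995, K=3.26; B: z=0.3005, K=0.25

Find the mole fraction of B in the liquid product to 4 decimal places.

x_B = 0.7508

Rachford–Rice: g(V/F) = Σ zᵢ(Kᵢ−1)/(1+V/F(Kᵢ−1)) = 0.
Feasibility: ΣzᵢKᵢ = 2.3555, Σzᵢ/Kᵢ = 1.4166 — both > 1, two phases present.
Newton iteration, V/F⁰ = 0.5:
  V/F = 0.5000: g = 0.38159, g' = -1.2202 → V/F = 0.8127
  V/F = 0.8127: g = -0.01993, g' = -1.5527 → V/F = 0.7999
  V/F = 0.7999: g = -0.00028, g' = -1.5092 → V/F = 0.7997
Converged at V/F = 0.7997.
Compositions from xᵢ = zᵢ/(1+V/F(Kᵢ−1)), yᵢ = Kᵢxᵢ:
  A: x = 0.2492, y = 0.8123
  B: x = 0.7508, y = 0.1877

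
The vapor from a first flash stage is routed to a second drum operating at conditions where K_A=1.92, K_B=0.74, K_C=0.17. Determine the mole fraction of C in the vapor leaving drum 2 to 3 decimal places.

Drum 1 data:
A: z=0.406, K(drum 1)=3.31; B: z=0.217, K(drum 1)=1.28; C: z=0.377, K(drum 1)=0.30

Drum 1:
Newton–Raphson from ψ₁ = 0.5:
  ψ₁ = 0.500: g = 0.0825, g' = -0.917 → ψ₁ = 0.590
  ψ₁ = 0.590: g = -0.0005, g' = -0.937 → ψ₁ = 0.589
Converged at ψ₁ = 0.589.
Drum-1 compositions:
  A: x = 0.172, y = 0.569
  B: x = 0.186, y = 0.238
  C: x = 0.642, y = 0.193
Drum-2 feed = drum-1 vapor: z₂ = (0.5690, 0.2384, 0.1925).
Drum 2:
Newton iteration, ψ₂⁰ = 0.5:
  ψ₂ = 0.500: g = 0.0141, g' = -0.635 → ψ₂ = 0.522
Converged at ψ₂ = 0.522.
  A: x = 0.384, y = 0.738
  B: x = 0.276, y = 0.204
  C: x = 0.340, y = 0.058

y_C (drum 2) = 0.058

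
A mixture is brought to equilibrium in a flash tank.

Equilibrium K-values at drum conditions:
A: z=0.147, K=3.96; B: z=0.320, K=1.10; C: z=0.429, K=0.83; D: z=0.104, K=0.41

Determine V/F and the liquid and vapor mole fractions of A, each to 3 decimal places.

V/F = 0.640, x_A = 0.051, y_A = 0.201

Iterate (Newton) starting at V/F = 0.5:
  V/F = 0.500: g = 0.0392, g' = -0.300 → V/F = 0.631
  V/F = 0.631: g = 0.0025, g' = -0.267 → V/F = 0.640
Converged at V/F = 0.640.
Compositions from xᵢ = zᵢ/(1+V/F(Kᵢ−1)), yᵢ = Kᵢxᵢ:
  A: x = 0.051, y = 0.201
  B: x = 0.301, y = 0.331
  C: x = 0.481, y = 0.400
  D: x = 0.167, y = 0.069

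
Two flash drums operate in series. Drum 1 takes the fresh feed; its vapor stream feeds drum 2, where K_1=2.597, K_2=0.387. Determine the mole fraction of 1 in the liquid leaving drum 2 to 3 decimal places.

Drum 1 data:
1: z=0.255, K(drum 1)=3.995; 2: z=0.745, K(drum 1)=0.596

Drum 1:
Let ψ₁ = V/F and solve Σ zᵢ(Kᵢ−1)/(1+ψ₁(Kᵢ−1)) = 0.
g(0) = ΣzᵢKᵢ − 1 = 0.463 and g(1) = 1 − Σzᵢ/Kᵢ = -0.314, so a root lies in (0, 1).
Newton–Raphson from ψ₁ = 0.5:
  ψ₁ = 0.500: g = -0.0714, g' = -0.558 → ψ₁ = 0.372
  ψ₁ = 0.372: g = 0.0070, g' = -0.680 → ψ₁ = 0.382
Converged at ψ₁ = 0.382.
Drum-1 compositions:
  1: x = 0.119, y = 0.475
  2: x = 0.881, y = 0.525
Drum-2 feed = drum-1 vapor: z₂ = (0.4748, 0.5252).
Drum 2:
Let ψ₂ = V/F and solve Σ zᵢ(Kᵢ−1)/(1+ψ₂(Kᵢ−1)) = 0.
Feasibility: ΣzᵢKᵢ = 1.436, Σzᵢ/Kᵢ = 1.540 — both > 1, two phases present.
Binary case is linear: z₁(K₁−1)(1+ψ₂(K₂−1)) + z₂(K₂−1)(1+ψ₂(K₁−1)) = 0
⇒ ψ₂ = [z₁(K₁−1)+z₂(K₂−1)] / [−(K₁−1)(K₂−1)] = 0.4364/0.9790 = 0.446
  1: x = 0.277, y = 0.720
  2: x = 0.723, y = 0.280

x_1 (drum 2) = 0.277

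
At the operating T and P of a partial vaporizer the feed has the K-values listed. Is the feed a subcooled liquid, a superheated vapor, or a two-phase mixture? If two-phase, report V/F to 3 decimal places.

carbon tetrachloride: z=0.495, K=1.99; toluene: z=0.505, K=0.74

superheated vapor

ΣzᵢKᵢ = 1.359; Σzᵢ/Kᵢ = 0.931.
Since Σzᵢ/Kᵢ < 1 the mixture is above its dew point — single vapor phase.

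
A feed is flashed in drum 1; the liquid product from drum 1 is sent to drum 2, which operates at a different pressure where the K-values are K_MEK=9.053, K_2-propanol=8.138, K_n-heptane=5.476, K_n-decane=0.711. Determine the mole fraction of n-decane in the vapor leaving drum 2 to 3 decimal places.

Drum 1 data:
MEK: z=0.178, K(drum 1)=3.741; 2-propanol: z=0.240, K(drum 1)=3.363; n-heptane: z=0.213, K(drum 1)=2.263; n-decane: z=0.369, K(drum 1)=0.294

y_n-decane (drum 2) = 0.678

Drum 1:
Material balance + equilibrium reduce to Σ zᵢ(Kᵢ−1)/(1+ψ₁(Kᵢ−1)) = 0.
g(0) = ΣzᵢKᵢ − 1 = 1.064 and g(1) = 1 − Σzᵢ/Kᵢ = -0.468, so a root lies in (0, 1).
Iterate (Newton) starting at ψ₁ = 0.5:
  ψ₁ = 0.500: g = 0.2280, g' = -1.087 → ψ₁ = 0.710
  ψ₁ = 0.710: g = -0.0029, g' = -1.175 → ψ₁ = 0.707
Converged at ψ₁ = 0.707.
Drum-1 compositions:
  MEK: x = 0.061, y = 0.227
  2-propanol: x = 0.090, y = 0.302
  n-heptane: x = 0.112, y = 0.255
  n-decane: x = 0.737, y = 0.217
Drum-2 feed = drum-1 liquid: z₂ = (0.0606, 0.0898, 0.1125, 0.7371).
Drum 2:
Rachford–Rice: g(ψ₂) = Σ zᵢ(Kᵢ−1)/(1+ψ₂(Kᵢ−1)) = 0.
g(0) = ΣzᵢKᵢ − 1 = 1.420 and g(1) = 1 − Σzᵢ/Kᵢ = -0.075, so a root lies in (0, 1).
Newton iteration, ψ₂⁰ = 0.5:
  ψ₂ = 0.500: g = 0.1439, g' = -0.674 → ψ₂ = 0.714
  ψ₂ = 0.714: g = 0.0292, g' = -0.435 → ψ₂ = 0.781
  ψ₂ = 0.781: g = 0.0014, g' = -0.394 → ψ₂ = 0.784
Converged at ψ₂ = 0.784.
  MEK: x = 0.008, y = 0.075
  2-propanol: x = 0.014, y = 0.111
  n-heptane: x = 0.025, y = 0.137
  n-decane: x = 0.953, y = 0.678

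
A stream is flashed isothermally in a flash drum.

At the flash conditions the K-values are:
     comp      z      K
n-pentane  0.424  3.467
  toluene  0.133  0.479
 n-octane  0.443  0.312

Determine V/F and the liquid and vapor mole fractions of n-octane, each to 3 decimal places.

Material balance + equilibrium reduce to Σ zᵢ(Kᵢ−1)/(1+V/F(Kᵢ−1)) = 0.
Feasibility: ΣzᵢKᵢ = 1.672, Σzᵢ/Kᵢ = 1.820 — both > 1, two phases present.
Iterate (Newton) starting at V/F = 0.4:
  V/F = 0.400: g = 0.0184, g' = -1.110 → V/F = 0.417
Converged at V/F = 0.417.
Compositions from xᵢ = zᵢ/(1+V/F(Kᵢ−1)), yᵢ = Kᵢxᵢ:
  n-pentane: x = 0.209, y = 0.725
  toluene: x = 0.170, y = 0.081
  n-octane: x = 0.621, y = 0.194

V/F = 0.417, x_n-octane = 0.621, y_n-octane = 0.194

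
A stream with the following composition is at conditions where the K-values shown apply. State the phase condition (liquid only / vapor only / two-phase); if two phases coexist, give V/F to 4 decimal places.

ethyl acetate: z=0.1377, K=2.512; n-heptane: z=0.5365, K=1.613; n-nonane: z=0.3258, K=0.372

two-phase, V/F = 0.6399

ΣzᵢKᵢ = 1.3325; Σzᵢ/Kᵢ = 1.2632.
Both exceed 1, so a two-phase solution exists.
Let ψ = V/F and solve Σ zᵢ(Kᵢ−1)/(1+ψ(Kᵢ−1)) = 0.
Iterate (Newton) starting at ψ = 0.5:
  ψ = 0.5000: g = 0.07203, g' = -0.4932 → ψ = 0.6460
  ψ = 0.6460: g = -0.00338, g' = -0.5478 → ψ = 0.6399
Converged at ψ = 0.6399.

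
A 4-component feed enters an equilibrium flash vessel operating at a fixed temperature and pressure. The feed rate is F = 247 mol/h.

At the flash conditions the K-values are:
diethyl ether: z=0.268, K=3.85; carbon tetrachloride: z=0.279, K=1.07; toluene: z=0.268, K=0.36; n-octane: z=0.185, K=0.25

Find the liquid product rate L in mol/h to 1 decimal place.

Rachford–Rice: g(ψ) = Σ zᵢ(Kᵢ−1)/(1+ψ(Kᵢ−1)) = 0.
Check two-phase: ΣzᵢKᵢ = 1.473 > 1 and Σzᵢ/Kᵢ = 1.815 > 1, so g(0) = 0.473 > 0 and g(1) = -0.815 < 0.
Newton–Raphson from ψ = 0.5:
  ψ = 0.500: g = -0.1404, g' = -0.875 → ψ = 0.340
  ψ = 0.340: g = 0.0019, g' = -0.930 → ψ = 0.342
Converged at ψ = 0.342.
Then V = ψ·F = 0.3416·247 = 84.4 mol/h and L = F − V = 162.6 mol/h.

L = 162.6 mol/h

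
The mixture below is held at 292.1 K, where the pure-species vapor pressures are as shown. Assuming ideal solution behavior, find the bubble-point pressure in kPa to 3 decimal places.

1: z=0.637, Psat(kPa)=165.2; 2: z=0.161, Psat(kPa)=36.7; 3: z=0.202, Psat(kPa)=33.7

Pbub = 117.948 kPa

At the bubble point ψ → 0, so ΣzᵢKᵢ = 1 with Kᵢ = Pᵢˢᵃᵗ/P ⇒ P = ΣzᵢPᵢˢᵃᵗ.
P = 0.637·165.2 + 0.161·36.7 + 0.202·33.7 = 117.948 kPa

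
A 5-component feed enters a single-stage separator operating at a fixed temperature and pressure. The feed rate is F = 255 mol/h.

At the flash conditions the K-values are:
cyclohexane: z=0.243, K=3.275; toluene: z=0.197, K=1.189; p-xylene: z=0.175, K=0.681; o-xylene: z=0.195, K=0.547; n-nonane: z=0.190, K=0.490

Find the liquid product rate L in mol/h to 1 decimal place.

Let β = V/F and solve Σ zᵢ(Kᵢ−1)/(1+β(Kᵢ−1)) = 0.
Check two-phase: ΣzᵢKᵢ = 1.349 > 1 and Σzᵢ/Kᵢ = 1.241 > 1, so g(0) = 0.349 > 0 and g(1) = -0.241 < 0.
Newton–Raphson from β = 0.45:
  β = 0.450: g = 0.0056, g' = -0.484 → β = 0.462
Converged at β = 0.462.
Then V = β·F = 0.4616·255 = 117.7 mol/h and L = F − V = 137.3 mol/h.

L = 137.3 mol/h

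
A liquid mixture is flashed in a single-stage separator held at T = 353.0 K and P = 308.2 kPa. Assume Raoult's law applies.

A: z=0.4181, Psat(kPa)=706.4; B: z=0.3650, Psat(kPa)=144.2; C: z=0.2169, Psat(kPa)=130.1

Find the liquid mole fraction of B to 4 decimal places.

x_B = 0.4373

Raoult's law: Kᵢ = Pᵢˢᵃᵗ/P = Pᵢˢᵃᵗ/308.2.
  K_A = 706.4/308.2 = 2.292018, K_B = 144.2/308.2 = 0.467878, K_C = 130.1/308.2 = 0.422128
Newton iteration, ψ⁰ = 0.4:
  ψ = 0.4000: g = -0.05363, g' = -0.5927 → ψ = 0.3095
  ψ = 0.3095: g = 0.00072, g' = -0.6117 → ψ = 0.3107
Converged at ψ = 0.3107.
Compositions from xᵢ = zᵢ/(1+ψ(Kᵢ−1)), yᵢ = Kᵢxᵢ:
  A: x = 0.2983, y = 0.6838
  B: x = 0.4373, y = 0.2046
  C: x = 0.2644, y = 0.1116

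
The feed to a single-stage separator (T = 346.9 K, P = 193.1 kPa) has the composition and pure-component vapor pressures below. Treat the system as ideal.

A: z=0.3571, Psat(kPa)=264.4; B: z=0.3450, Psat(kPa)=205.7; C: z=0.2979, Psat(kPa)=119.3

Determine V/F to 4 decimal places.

V/F = 0.4244

Raoult's law: Kᵢ = Pᵢˢᵃᵗ/P = Pᵢˢᵃᵗ/193.1.
  K_A = 264.4/193.1 = 1.369239, K_B = 205.7/193.1 = 1.065251, K_C = 119.3/193.1 = 0.617815
Rachford–Rice: g(V/F) = Σ zᵢ(Kᵢ−1)/(1+V/F(Kᵢ−1)) = 0.
Feasibility: ΣzᵢKᵢ = 1.0405, Σzᵢ/Kᵢ = 1.0669 — both > 1, two phases present.
Newton iteration, V/F⁰ = 0.5:
  V/F = 0.5000: g = -0.00764, g' = -0.1026 → V/F = 0.4255
  V/F = 0.4255: g = -0.00011, g' = -0.0998 → V/F = 0.4244
Converged at V/F = 0.4244.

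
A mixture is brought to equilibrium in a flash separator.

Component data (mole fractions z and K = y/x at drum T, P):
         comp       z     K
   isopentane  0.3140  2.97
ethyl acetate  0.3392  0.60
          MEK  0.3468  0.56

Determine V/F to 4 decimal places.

V/F = 0.3987

Material balance + equilibrium reduce to Σ zᵢ(Kᵢ−1)/(1+V/F(Kᵢ−1)) = 0.
Feasibility: ΣzᵢKᵢ = 1.3303, Σzᵢ/Kᵢ = 1.2903 — both > 1, two phases present.
Newton iteration, V/F⁰ = 0.45:
  V/F = 0.4500: g = -0.02783, g' = -0.5275 → V/F = 0.3972
  V/F = 0.3972: g = 0.00079, g' = -0.5588 → V/F = 0.3987
Converged at V/F = 0.3987.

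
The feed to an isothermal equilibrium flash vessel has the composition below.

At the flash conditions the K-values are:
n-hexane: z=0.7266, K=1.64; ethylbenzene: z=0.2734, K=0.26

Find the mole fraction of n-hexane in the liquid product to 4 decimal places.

x_n-hexane = 0.5362

Material balance + equilibrium reduce to Σ zᵢ(Kᵢ−1)/(1+V/F(Kᵢ−1)) = 0.
Feasibility: ΣzᵢKᵢ = 1.2627, Σzᵢ/Kᵢ = 1.4946 — both > 1, two phases present.
Newton–Raphson from V/F = 0.34:
  V/F = 0.3400: g = 0.11159, g' = -0.4680 → V/F = 0.5784
  V/F = 0.5784: g = -0.01433, g' = -0.6161 → V/F = 0.5552
  V/F = 0.5552: g = -0.00027, g' = -0.5933 → V/F = 0.5547
Converged at V/F = 0.5547.
Compositions from xᵢ = zᵢ/(1+V/F(Kᵢ−1)), yᵢ = Kᵢxᵢ:
  n-hexane: x = 0.5362, y = 0.8794
  ethylbenzene: x = 0.4638, y = 0.1206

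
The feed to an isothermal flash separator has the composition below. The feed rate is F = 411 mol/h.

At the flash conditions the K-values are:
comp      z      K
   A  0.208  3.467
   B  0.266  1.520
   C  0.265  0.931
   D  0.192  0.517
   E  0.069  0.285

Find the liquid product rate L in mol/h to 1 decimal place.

Rachford–Rice: g(ψ) = Σ zᵢ(Kᵢ−1)/(1+ψ(Kᵢ−1)) = 0.
Check two-phase: ΣzᵢKᵢ = 1.491 > 1 and Σzᵢ/Kᵢ = 1.133 > 1, so g(0) = 0.491 > 0 and g(1) = -0.133 < 0.
Newton iteration, ψ⁰ = 0.5:
  ψ = 0.500: g = 0.1215, g' = -0.464 → ψ = 0.762
  ψ = 0.762: g = 0.0028, g' = -0.473 → ψ = 0.768
Converged at ψ = 0.768.
Then V = ψ·F = 0.7679·411 = 315.6 mol/h and L = F − V = 95.4 mol/h.

L = 95.4 mol/h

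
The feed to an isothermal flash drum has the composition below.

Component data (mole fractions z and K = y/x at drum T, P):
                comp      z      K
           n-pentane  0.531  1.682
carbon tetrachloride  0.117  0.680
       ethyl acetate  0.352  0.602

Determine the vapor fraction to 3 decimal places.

Let ψ = V/F and solve Σ zᵢ(Kᵢ−1)/(1+ψ(Kᵢ−1)) = 0.
Feasibility: ΣzᵢKᵢ = 1.185, Σzᵢ/Kᵢ = 1.072 — both > 1, two phases present.
Newton iteration, ψ⁰ = 0.53:
  ψ = 0.530: g = 0.0434, g' = -0.240 → ψ = 0.711
Converged at ψ = 0.711.

ψ = 0.711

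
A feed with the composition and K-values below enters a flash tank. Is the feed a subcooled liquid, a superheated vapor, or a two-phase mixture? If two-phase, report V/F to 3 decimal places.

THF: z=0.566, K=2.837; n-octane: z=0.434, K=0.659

superheated vapor

ΣzᵢKᵢ = 1.892; Σzᵢ/Kᵢ = 0.858.
Since Σzᵢ/Kᵢ < 1 the mixture is above its dew point — single vapor phase.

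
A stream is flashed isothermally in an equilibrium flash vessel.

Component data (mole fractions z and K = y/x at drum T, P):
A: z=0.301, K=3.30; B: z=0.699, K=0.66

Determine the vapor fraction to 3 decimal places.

ψ = 0.581

Material balance + equilibrium reduce to Σ zᵢ(Kᵢ−1)/(1+ψ(Kᵢ−1)) = 0.
g(0) = ΣzᵢKᵢ − 1 = 0.455 and g(1) = 1 − Σzᵢ/Kᵢ = -0.150, so a root lies in (0, 1).
Newton–Raphson from ψ = 0.5:
  ψ = 0.500: g = 0.0357, g' = -0.462 → ψ = 0.577
  ψ = 0.577: g = 0.0017, g' = -0.419 → ψ = 0.581
Converged at ψ = 0.581.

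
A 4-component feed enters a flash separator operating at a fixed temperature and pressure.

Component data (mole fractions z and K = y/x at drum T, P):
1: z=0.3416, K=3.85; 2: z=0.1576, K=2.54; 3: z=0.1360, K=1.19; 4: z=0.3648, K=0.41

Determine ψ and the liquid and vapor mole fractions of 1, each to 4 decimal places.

Material balance + equilibrium reduce to Σ zᵢ(Kᵢ−1)/(1+ψ(Kᵢ−1)) = 0.
Feasibility: ΣzᵢKᵢ = 2.0269, Σzᵢ/Kᵢ = 1.1548 — both > 1, two phases present.
Newton–Raphson from ψ = 0.37:
  ψ = 0.3700: g = 0.37728, g' = -1.0211 → ψ = 0.7395
  ψ = 0.7395: g = 0.06761, g' = -0.7724 → ψ = 0.8270
  ψ = 0.8270: g = -0.00123, g' = -0.8065 → ψ = 0.8255
Converged at ψ = 0.8255.
Compositions from xᵢ = zᵢ/(1+ψ(Kᵢ−1)), yᵢ = Kᵢxᵢ:
  1: x = 0.1019, y = 0.3923
  2: x = 0.0694, y = 0.1762
  3: x = 0.1176, y = 0.1399
  4: x = 0.7112, y = 0.2916

ψ = 0.8255, x_1 = 0.1019, y_1 = 0.3923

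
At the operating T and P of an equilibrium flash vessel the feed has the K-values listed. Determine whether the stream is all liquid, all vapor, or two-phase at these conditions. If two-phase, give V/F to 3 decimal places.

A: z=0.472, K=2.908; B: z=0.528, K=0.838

all vapor

ΣzᵢKᵢ = 1.815; Σzᵢ/Kᵢ = 0.792.
Since Σzᵢ/Kᵢ < 1 the mixture is above its dew point — single vapor phase.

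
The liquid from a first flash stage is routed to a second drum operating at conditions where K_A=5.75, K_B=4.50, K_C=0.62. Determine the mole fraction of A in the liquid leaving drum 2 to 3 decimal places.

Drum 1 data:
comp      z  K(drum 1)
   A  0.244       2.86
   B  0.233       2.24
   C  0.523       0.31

x_A (drum 2) = 0.036

Drum 1:
Rachford–Rice: g(ψ₁) = Σ zᵢ(Kᵢ−1)/(1+ψ₁(Kᵢ−1)) = 0.
Check two-phase: ΣzᵢKᵢ = 1.382 > 1 and Σzᵢ/Kᵢ = 1.876 > 1, so g(0) = 0.382 > 0 and g(1) = -0.876 < 0.
Iterate (Newton) starting at ψ₁ = 0.32:
  ψ₁ = 0.320: g = 0.0282, g' = -0.925 → ψ₁ = 0.350
  ψ₁ = 0.350: g = 0.0001, g' = -0.917 → ψ₁ = 0.351
Converged at ψ₁ = 0.351.
Drum-1 compositions:
  A: x = 0.148, y = 0.422
  B: x = 0.162, y = 0.364
  C: x = 0.690, y = 0.214
Drum-2 feed = drum-1 liquid: z₂ = (0.1477, 0.1624, 0.6899).
Drum 2:
Material balance + equilibrium reduce to Σ zᵢ(Kᵢ−1)/(1+ψ₂(Kᵢ−1)) = 0.
Feasibility: ΣzᵢKᵢ = 2.008, Σzᵢ/Kᵢ = 1.175 — both > 1, two phases present.
Newton iteration, ψ₂⁰ = 0.5:
  ψ₂ = 0.500: g = 0.0909, g' = -0.707 → ψ₂ = 0.628
  ψ₂ = 0.628: g = 0.0092, g' = -0.576 → ψ₂ = 0.644
  ψ₂ = 0.644: g = 0.0001, g' = -0.564 → ψ₂ = 0.645
Converged at ψ₂ = 0.645.
  A: x = 0.036, y = 0.209
  B: x = 0.050, y = 0.224
  C: x = 0.914, y = 0.567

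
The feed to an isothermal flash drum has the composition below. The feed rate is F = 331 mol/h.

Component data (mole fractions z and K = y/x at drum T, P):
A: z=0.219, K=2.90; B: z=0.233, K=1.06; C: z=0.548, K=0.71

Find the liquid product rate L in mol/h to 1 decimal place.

Rachford–Rice: g(ψ) = Σ zᵢ(Kᵢ−1)/(1+ψ(Kᵢ−1)) = 0.
Check two-phase: ΣzᵢKᵢ = 1.271 > 1 and Σzᵢ/Kᵢ = 1.067 > 1, so g(0) = 0.271 > 0 and g(1) = -0.067 < 0.
Newton iteration, ψ⁰ = 0.65:
  ψ = 0.650: g = 0.0038, g' = -0.229 → ψ = 0.667
Converged at ψ = 0.667.
Then V = ψ·F = 0.6667·331 = 220.7 mol/h and L = F − V = 110.3 mol/h.

L = 110.3 mol/h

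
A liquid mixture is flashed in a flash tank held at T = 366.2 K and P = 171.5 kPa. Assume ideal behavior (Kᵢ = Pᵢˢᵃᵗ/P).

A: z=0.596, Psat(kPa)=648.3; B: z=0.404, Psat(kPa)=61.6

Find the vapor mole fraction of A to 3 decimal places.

Raoult's law: Kᵢ = Pᵢˢᵃᵗ/P = Pᵢˢᵃᵗ/171.5.
  K_A = 648.3/171.5 = 3.78017, K_B = 61.6/171.5 = 0.35918
Material balance + equilibrium reduce to Σ zᵢ(Kᵢ−1)/(1+V/F(Kᵢ−1)) = 0.
Check two-phase: ΣzᵢKᵢ = 2.398 > 1 and Σzᵢ/Kᵢ = 1.282 > 1, so g(0) = 1.398 > 0 and g(1) = -0.282 < 0.
Iterate (Newton) starting at V/F = 0.38:
  V/F = 0.380: g = 0.4635, g' = -1.379 → V/F = 0.716
  V/F = 0.716: g = 0.0756, g' = -1.082 → V/F = 0.786
  V/F = 0.786: g = -0.0014, g' = -1.128 → V/F = 0.785
Converged at V/F = 0.785.
Compositions from xᵢ = zᵢ/(1+V/F(Kᵢ−1)), yᵢ = Kᵢxᵢ:
  A: x = 0.187, y = 0.708
  B: x = 0.813, y = 0.292

y_A = 0.708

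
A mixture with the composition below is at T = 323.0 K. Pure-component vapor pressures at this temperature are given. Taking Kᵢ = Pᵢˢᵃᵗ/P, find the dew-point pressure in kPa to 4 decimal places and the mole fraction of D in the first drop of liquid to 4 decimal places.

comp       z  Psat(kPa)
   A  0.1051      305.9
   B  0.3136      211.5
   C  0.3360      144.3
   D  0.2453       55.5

Pdew = 116.6232 kPa, x_D = 0.5155

At the dew point ψ → 1, so Σzᵢ/Kᵢ = 1 with Kᵢ = Pᵢˢᵃᵗ/P ⇒ 1/P = Σzᵢ/Pᵢˢᵃᵗ.
1/P = 0.1051/305.9 + 0.3136/211.5 + 0.3360/144.3 + 0.2453/55.5 = 0.0085746 ⇒ P = 116.6232 kPa
xᵢ = zᵢP/Pᵢˢᵃᵗ ⇒ x_D = 0.2453·116.6232/55.5 = 0.5155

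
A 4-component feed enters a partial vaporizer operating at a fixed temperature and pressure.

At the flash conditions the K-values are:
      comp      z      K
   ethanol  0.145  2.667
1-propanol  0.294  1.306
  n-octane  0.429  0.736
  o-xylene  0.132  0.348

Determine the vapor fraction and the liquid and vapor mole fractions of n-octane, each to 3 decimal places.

Rachford–Rice: g(ψ) = Σ zᵢ(Kᵢ−1)/(1+ψ(Kᵢ−1)) = 0.
g(0) = ΣzᵢKᵢ − 1 = 0.132 and g(1) = 1 − Σzᵢ/Kᵢ = -0.242, so a root lies in (0, 1).
Iterate (Newton) starting at ψ = 0.41:
  ψ = 0.410: g = -0.0210, g' = -0.306 → ψ = 0.342
Converged at ψ = 0.342.
Compositions from xᵢ = zᵢ/(1+ψ(Kᵢ−1)), yᵢ = Kᵢxᵢ:
  ethanol: x = 0.092, y = 0.246
  1-propanol: x = 0.266, y = 0.348
  n-octane: x = 0.472, y = 0.347
  o-xylene: x = 0.170, y = 0.059

ψ = 0.342, x_n-octane = 0.472, y_n-octane = 0.347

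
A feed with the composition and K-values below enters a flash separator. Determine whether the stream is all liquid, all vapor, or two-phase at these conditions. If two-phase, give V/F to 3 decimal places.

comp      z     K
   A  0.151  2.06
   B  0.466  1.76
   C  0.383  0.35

ΣzᵢKᵢ = 1.265; Σzᵢ/Kᵢ = 1.432.
Both exceed 1, so a two-phase solution exists.
Let ψ = V/F and solve Σ zᵢ(Kᵢ−1)/(1+ψ(Kᵢ−1)) = 0.
Newton–Raphson from ψ = 0.5:
  ψ = 0.500: g = -0.0076, g' = -0.569 → ψ = 0.487
Converged at ψ = 0.487.

two-phase, V/F = 0.487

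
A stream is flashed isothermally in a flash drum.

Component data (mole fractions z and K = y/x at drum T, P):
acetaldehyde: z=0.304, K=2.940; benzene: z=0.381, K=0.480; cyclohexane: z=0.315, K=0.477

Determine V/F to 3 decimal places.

Rachford–Rice: g(V/F) = Σ zᵢ(Kᵢ−1)/(1+V/F(Kᵢ−1)) = 0.
g(0) = ΣzᵢKᵢ − 1 = 0.227 and g(1) = 1 − Σzᵢ/Kᵢ = -0.558, so a root lies in (0, 1).
Iterate (Newton) starting at V/F = 0.5:
  V/F = 0.500: g = -0.1914, g' = -0.641 → V/F = 0.201
  V/F = 0.201: g = 0.0187, g' = -0.828 → V/F = 0.224
Converged at V/F = 0.224.

V/F = 0.224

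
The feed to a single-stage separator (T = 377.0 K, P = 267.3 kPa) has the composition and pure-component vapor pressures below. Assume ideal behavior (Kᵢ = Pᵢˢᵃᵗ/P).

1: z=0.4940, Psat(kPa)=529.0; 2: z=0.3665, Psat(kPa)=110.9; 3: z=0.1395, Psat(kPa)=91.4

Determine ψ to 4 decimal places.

Raoult's law: Kᵢ = Pᵢˢᵃᵗ/P = Pᵢˢᵃᵗ/267.3.
  K_1 = 529.0/267.3 = 1.979050, K_2 = 110.9/267.3 = 0.414890, K_3 = 91.4/267.3 = 0.341938
Rachford–Rice: g(ψ) = Σ zᵢ(Kᵢ−1)/(1+ψ(Kᵢ−1)) = 0.
Check two-phase: ΣzᵢKᵢ = 1.1774 > 1 and Σzᵢ/Kᵢ = 1.5410 > 1, so g(0) = 0.1774 > 0 and g(1) = -0.5410 < 0.
Newton iteration, ψ⁰ = 0.52:
  ψ = 0.5200: g = -0.12729, g' = -0.6067 → ψ = 0.3102
  ψ = 0.3102: g = -0.00636, g' = -0.5613 → ψ = 0.2989
Converged at ψ = 0.2989.

ψ = 0.2989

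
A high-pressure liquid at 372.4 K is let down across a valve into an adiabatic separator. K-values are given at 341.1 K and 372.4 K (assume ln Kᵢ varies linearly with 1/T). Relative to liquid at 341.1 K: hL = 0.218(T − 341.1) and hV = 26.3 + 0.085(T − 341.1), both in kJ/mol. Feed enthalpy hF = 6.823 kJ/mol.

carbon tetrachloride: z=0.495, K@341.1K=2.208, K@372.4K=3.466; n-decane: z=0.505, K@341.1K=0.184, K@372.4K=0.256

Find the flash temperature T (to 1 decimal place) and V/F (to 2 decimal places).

Adiabatic flash: solve Rachford–Rice at each trial T, then check hF = ψ·hV(T) + (1−ψ)·hL(T).
  T = 341.1 K: K = (2.208, 0.184), RR gives ψ = 0.189, H_out = 4.959 kJ/mol
  T = 372.4 K: K = (3.466, 0.256), RR gives ψ = 0.461, H_out = 17.018 kJ/mol
  T = 356.8 K: K = (2.796, 0.219), RR gives ψ = 0.352, H_out = 11.955 kJ/mol
  T = 349.0 K: K = (2.493, 0.201), RR gives ψ = 0.281, H_out = 8.827 kJ/mol
  T = 345.1 K: K = (2.350, 0.193), RR gives ψ = 0.239, H_out = 7.028 kJ/mol
  T = 343.1 K: K = (2.278, 0.188), RR gives ψ = 0.215, H_out = 6.025 kJ/mol
Linear interpolation between T = 343.1 (H_out = 6.025) and T = 345.1 (H_out = 7.028) on hF = 6.823 gives T ≈ 344.7 K, at which ψ = 0.23.

T = 344.7 K, V/F = 0.23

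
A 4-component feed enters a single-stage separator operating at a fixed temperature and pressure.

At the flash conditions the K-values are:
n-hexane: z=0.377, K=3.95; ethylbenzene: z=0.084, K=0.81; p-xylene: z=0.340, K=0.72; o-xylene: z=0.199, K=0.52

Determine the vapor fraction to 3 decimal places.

Let ψ = V/F and solve Σ zᵢ(Kᵢ−1)/(1+ψ(Kᵢ−1)) = 0.
Feasibility: ΣzᵢKᵢ = 1.905, Σzᵢ/Kᵢ = 1.054 — both > 1, two phases present.
Iterate (Newton) starting at ψ = 0.5:
  ψ = 0.500: g = 0.1953, g' = -0.655 → ψ = 0.798
  ψ = 0.798: g = 0.0352, g' = -0.460 → ψ = 0.875
  ψ = 0.875: g = 0.0007, g' = -0.443 → ψ = 0.876
Converged at ψ = 0.876.

ψ = 0.876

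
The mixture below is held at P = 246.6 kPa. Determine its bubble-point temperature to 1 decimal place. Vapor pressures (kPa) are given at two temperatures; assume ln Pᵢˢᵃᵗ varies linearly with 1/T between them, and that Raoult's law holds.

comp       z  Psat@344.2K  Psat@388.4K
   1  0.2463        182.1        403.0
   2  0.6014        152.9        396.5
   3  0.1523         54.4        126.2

Bubble-point temperature: ΣzᵢPᵢˢᵃᵗ(T) = P. Interpolate ln Pᵢˢᵃᵗ = aᵢ + bᵢ/T.
  T = 344.2 K: ΣzᵢPᵢˢᵃᵗ = 145.09 kPa
  T = 388.4 K: ΣzᵢPᵢˢᵃᵗ = 356.93 kPa
  T = 366.3 K: ΣzᵢPᵢˢᵃᵗ = 233.68 kPa
  T = 377.4 K: ΣzᵢPᵢˢᵃᵗ = 290.84 kPa
  T = 371.9 K: ΣzᵢPᵢˢᵃᵗ = 261.37 kPa
  T = 369.1 K: ΣzᵢPᵢˢᵃᵗ = 247.24 kPa
Interpolating between 366.3 K and 369.1 K gives T ≈ 369.0 K.

T = 369.0 K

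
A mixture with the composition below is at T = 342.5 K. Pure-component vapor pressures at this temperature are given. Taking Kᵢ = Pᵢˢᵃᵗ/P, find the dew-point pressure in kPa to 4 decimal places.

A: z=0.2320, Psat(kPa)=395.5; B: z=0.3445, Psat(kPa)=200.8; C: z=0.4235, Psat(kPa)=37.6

At the dew point ψ → 1, so Σzᵢ/Kᵢ = 1 with Kᵢ = Pᵢˢᵃᵗ/P ⇒ 1/P = Σzᵢ/Pᵢˢᵃᵗ.
1/P = 0.2320/395.5 + 0.3445/200.8 + 0.4235/37.6 = 0.0135655 ⇒ P = 73.7162 kPa

Pdew = 73.7162 kPa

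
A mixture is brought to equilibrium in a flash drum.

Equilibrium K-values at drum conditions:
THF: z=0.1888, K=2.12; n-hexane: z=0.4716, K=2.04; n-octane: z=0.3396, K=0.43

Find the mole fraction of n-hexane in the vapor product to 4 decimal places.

y_n-hexane = 0.5138

Let ψ = V/F and solve Σ zᵢ(Kᵢ−1)/(1+ψ(Kᵢ−1)) = 0.
Check two-phase: ΣzᵢKᵢ = 1.5083 > 1 and Σzᵢ/Kᵢ = 1.1100 > 1, so g(0) = 0.5083 > 0 and g(1) = -0.1100 < 0.
Newton–Raphson from ψ = 0.5:
  ψ = 0.5000: g = 0.18749, g' = -0.5339 → ψ = 0.8512
  ψ = 0.8512: g = -0.00757, g' = -0.6219 → ψ = 0.8390
  ψ = 0.8390: g = -0.00005, g' = -0.6137 → ψ = 0.8389
Converged at ψ = 0.8389.
Compositions from xᵢ = zᵢ/(1+ψ(Kᵢ−1)), yᵢ = Kᵢxᵢ:
  THF: x = 0.0973, y = 0.2064
  n-hexane: x = 0.2519, y = 0.5138
  n-octane: x = 0.6508, y = 0.2798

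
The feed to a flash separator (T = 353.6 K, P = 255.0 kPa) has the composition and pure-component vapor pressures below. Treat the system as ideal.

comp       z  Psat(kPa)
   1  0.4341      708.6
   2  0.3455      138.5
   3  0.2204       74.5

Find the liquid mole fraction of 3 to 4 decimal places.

Raoult's law: Kᵢ = Pᵢˢᵃᵗ/P = Pᵢˢᵃᵗ/255.0.
  K_1 = 708.6/255.0 = 2.778824, K_2 = 138.5/255.0 = 0.543137, K_3 = 74.5/255.0 = 0.292157
Let β = V/F and solve Σ zᵢ(Kᵢ−1)/(1+β(Kᵢ−1)) = 0.
Check two-phase: ΣzᵢKᵢ = 1.4583 > 1 and Σzᵢ/Kᵢ = 1.5467 > 1, so g(0) = 0.4583 > 0 and g(1) = -0.5467 < 0.
Newton–Raphson from β = 0.5:
  β = 0.5000: g = -0.03736, g' = -0.7705 → β = 0.4515
  β = 0.4515: g = 0.00008, g' = -0.7755 → β = 0.4516
Converged at β = 0.4516.
Compositions from xᵢ = zᵢ/(1+β(Kᵢ−1)), yᵢ = Kᵢxᵢ:
  1: x = 0.2407, y = 0.6689
  2: x = 0.4353, y = 0.2364
  3: x = 0.3240, y = 0.0946

x_3 = 0.3240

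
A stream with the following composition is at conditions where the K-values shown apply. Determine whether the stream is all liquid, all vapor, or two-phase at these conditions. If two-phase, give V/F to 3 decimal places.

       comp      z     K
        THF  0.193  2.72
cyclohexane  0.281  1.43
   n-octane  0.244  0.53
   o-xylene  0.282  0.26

two-phase, V/F = 0.179

ΣzᵢKᵢ = 1.129; Σzᵢ/Kᵢ = 1.812.
Both exceed 1, so a two-phase solution exists.
Newton iteration, ψ⁰ = 0.5:
  ψ = 0.500: g = -0.2032, g' = -0.681 → ψ = 0.202
  ψ = 0.202: g = -0.0144, g' = -0.638 → ψ = 0.179
Converged at ψ = 0.179.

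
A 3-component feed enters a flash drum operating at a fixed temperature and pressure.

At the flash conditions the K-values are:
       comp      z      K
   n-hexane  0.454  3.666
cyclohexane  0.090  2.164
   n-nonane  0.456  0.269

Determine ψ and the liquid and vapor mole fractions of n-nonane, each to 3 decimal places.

ψ = 0.548, x_n-nonane = 0.761, y_n-nonane = 0.205

Material balance + equilibrium reduce to Σ zᵢ(Kᵢ−1)/(1+ψ(Kᵢ−1)) = 0.
g(0) = ΣzᵢKᵢ − 1 = 0.982 and g(1) = 1 − Σzᵢ/Kᵢ = -0.861, so a root lies in (0, 1).
Newton iteration, ψ⁰ = 0.5:
  ψ = 0.500: g = 0.0597, g' = -1.247 → ψ = 0.548
Converged at ψ = 0.548.
Compositions from xᵢ = zᵢ/(1+ψ(Kᵢ−1)), yᵢ = Kᵢxᵢ:
  n-hexane: x = 0.185, y = 0.676
  cyclohexane: x = 0.055, y = 0.119
  n-nonane: x = 0.761, y = 0.205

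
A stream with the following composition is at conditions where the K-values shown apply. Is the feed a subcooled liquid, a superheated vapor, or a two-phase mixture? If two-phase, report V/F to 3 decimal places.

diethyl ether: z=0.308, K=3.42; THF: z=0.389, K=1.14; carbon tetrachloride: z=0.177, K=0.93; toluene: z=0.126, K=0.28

two-phase, V/F = 0.916

ΣzᵢKᵢ = 1.697; Σzᵢ/Kᵢ = 1.072.
Both exceed 1, so a two-phase solution exists.
Newton–Raphson from ψ = 0.5:
  ψ = 0.500: g = 0.2336, g' = -0.536 → ψ = 0.935
  ψ = 0.935: g = -0.0146, g' = -0.789 → ψ = 0.917
  ψ = 0.917: g = -0.0004, g' = -0.747 → ψ = 0.916
Converged at ψ = 0.916.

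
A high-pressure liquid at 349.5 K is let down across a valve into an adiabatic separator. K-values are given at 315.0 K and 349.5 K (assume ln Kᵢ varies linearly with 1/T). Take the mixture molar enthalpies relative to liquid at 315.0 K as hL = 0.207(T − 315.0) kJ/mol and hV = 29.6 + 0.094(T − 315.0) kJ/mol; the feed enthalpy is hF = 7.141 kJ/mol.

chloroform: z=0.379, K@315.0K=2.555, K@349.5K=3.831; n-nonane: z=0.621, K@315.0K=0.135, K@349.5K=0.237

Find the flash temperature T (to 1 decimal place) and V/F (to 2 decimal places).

Adiabatic flash: solve Rachford–Rice at each trial T, then check hF = ψ·hV(T) + (1−ψ)·hL(T).
  T = 315.0 K: K = (2.555, 0.135), RR gives ψ = 0.039, H_out = 1.148 kJ/mol
  T = 349.5 K: K = (3.831, 0.237), RR gives ψ = 0.277, H_out = 14.270 kJ/mol
  T = 332.2 K: K = (3.160, 0.181), RR gives ψ = 0.175, H_out = 8.412 kJ/mol
  T = 323.6 K: K = (2.849, 0.157), RR gives ψ = 0.114, H_out = 5.039 kJ/mol
  T = 327.9 K: K = (3.003, 0.169), RR gives ψ = 0.146, H_out = 6.778 kJ/mol
  T = 330.0 K: K = (3.079, 0.175), RR gives ψ = 0.161, H_out = 7.588 kJ/mol
Linear interpolation between T = 327.9 (H_out = 6.778) and T = 330.0 (H_out = 7.588) on hF = 7.141 gives T ≈ 328.8 K, at which ψ = 0.15.

T = 328.8 K, V/F = 0.15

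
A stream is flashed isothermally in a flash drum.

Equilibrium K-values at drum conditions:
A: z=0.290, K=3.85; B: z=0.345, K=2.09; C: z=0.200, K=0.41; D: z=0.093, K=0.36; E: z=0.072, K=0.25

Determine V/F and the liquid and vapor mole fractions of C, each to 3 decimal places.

V/F = 0.772, x_C = 0.367, y_C = 0.151

Newton–Raphson from V/F = 0.5:
  V/F = 0.500: g = 0.2429, g' = -0.898 → V/F = 0.770
  V/F = 0.770: g = 0.0014, g' = -0.961 → V/F = 0.772
Converged at V/F = 0.772.
Compositions from xᵢ = zᵢ/(1+V/F(Kᵢ−1)), yᵢ = Kᵢxᵢ:
  A: x = 0.091, y = 0.349
  B: x = 0.187, y = 0.392
  C: x = 0.367, y = 0.151
  D: x = 0.184, y = 0.066
  E: x = 0.171, y = 0.043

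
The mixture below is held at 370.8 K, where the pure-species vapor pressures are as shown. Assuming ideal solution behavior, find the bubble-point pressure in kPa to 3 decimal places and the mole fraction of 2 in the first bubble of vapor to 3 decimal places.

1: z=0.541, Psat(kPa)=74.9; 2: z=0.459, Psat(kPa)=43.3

Pbub = 60.396 kPa, y_2 = 0.329

At the bubble point ψ → 0, so ΣzᵢKᵢ = 1 with Kᵢ = Pᵢˢᵃᵗ/P ⇒ P = ΣzᵢPᵢˢᵃᵗ.
P = 0.541·74.9 + 0.459·43.3 = 60.396 kPa
yᵢ = zᵢPᵢˢᵃᵗ/P ⇒ y_2 = 0.459·43.3/60.396 = 0.329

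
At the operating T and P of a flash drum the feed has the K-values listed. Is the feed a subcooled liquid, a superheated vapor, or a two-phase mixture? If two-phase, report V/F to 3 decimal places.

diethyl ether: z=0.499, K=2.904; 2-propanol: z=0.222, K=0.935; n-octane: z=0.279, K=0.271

two-phase, V/F = 0.675

ΣzᵢKᵢ = 1.732; Σzᵢ/Kᵢ = 1.439.
Both exceed 1, so a two-phase solution exists.
Material balance + equilibrium reduce to Σ zᵢ(Kᵢ−1)/(1+ψ(Kᵢ−1)) = 0.
Newton–Raphson from ψ = 0.5:
  ψ = 0.500: g = 0.1518, g' = -0.843 → ψ = 0.680
  ψ = 0.680: g = -0.0044, g' = -0.928 → ψ = 0.675
Converged at ψ = 0.675.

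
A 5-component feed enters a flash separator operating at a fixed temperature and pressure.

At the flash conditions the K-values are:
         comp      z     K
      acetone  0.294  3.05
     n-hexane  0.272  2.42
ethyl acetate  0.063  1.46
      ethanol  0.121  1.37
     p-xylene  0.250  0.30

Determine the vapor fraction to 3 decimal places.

ψ = 0.867

Material balance + equilibrium reduce to Σ zᵢ(Kᵢ−1)/(1+ψ(Kᵢ−1)) = 0.
Check two-phase: ΣzᵢKᵢ = 1.888 > 1 and Σzᵢ/Kᵢ = 1.174 > 1, so g(0) = 0.888 > 0 and g(1) = -0.174 < 0.
Newton iteration, ψ⁰ = 0.5:
  ψ = 0.500: g = 0.3156, g' = -0.799 → ψ = 0.895
  ψ = 0.895: g = -0.0315, g' = -1.154 → ψ = 0.868
  ψ = 0.868: g = -0.0010, g' = -1.081 → ψ = 0.867
Converged at ψ = 0.867.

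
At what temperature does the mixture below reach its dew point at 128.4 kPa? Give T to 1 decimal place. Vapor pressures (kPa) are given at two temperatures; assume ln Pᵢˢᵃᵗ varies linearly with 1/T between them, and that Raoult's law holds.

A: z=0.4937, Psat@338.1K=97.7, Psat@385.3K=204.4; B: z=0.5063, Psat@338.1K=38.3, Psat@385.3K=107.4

Dew-point temperature: Σzᵢ·P/Pᵢˢᵃᵗ(T) = 1. Interpolate ln Pᵢˢᵃᵗ = aᵢ + bᵢ/T.
  T = 338.1 K: ΣzᵢP/Pᵢˢᵃᵗ = 2.3462
  T = 385.3 K: ΣzᵢP/Pᵢˢᵃᵗ = 0.9154
  T = 361.7 K: ΣzᵢP/Pᵢˢᵃᵗ = 1.4180
  T = 373.5 K: ΣzᵢP/Pᵢˢᵃᵗ = 1.1309
  T = 379.4 K: ΣzᵢP/Pᵢˢᵃᵗ = 1.0157
  T = 382.4 K: ΣzᵢP/Pᵢˢᵃᵗ = 0.9630
  T = 380.9 K: ΣzᵢP/Pᵢˢᵃᵗ = 0.9889
Interpolating between 379.4 K and 380.9 K gives T ≈ 380.3 K.

T = 380.3 K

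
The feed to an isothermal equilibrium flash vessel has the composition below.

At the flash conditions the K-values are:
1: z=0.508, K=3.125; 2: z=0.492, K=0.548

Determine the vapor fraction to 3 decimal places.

Rachford–Rice: g(ψ) = Σ zᵢ(Kᵢ−1)/(1+ψ(Kᵢ−1)) = 0.
Check two-phase: ΣzᵢKᵢ = 1.857 > 1 and Σzᵢ/Kᵢ = 1.060 > 1, so g(0) = 0.857 > 0 and g(1) = -0.060 < 0.
Binary case is linear: z₁(K₁−1)(1+ψ(K₂−1)) + z₂(K₂−1)(1+ψ(K₁−1)) = 0
⇒ ψ = [z₁(K₁−1)+z₂(K₂−1)] / [−(K₁−1)(K₂−1)] = 0.8571/0.9605 = 0.892

ψ = 0.892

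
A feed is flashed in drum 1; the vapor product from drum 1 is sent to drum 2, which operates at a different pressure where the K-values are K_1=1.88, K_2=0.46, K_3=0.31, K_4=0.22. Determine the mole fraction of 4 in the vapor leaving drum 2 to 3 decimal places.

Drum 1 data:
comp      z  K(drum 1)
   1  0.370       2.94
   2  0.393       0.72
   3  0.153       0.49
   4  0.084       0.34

y_4 (drum 2) = 0.013

Drum 1:
Material balance + equilibrium reduce to Σ zᵢ(Kᵢ−1)/(1+ψ₁(Kᵢ−1)) = 0.
Feasibility: ΣzᵢKᵢ = 1.474, Σzᵢ/Kᵢ = 1.231 — both > 1, two phases present.
Newton–Raphson from ψ₁ = 0.5:
  ψ₁ = 0.500: g = 0.0489, g' = -0.554 → ψ₁ = 0.588
  ψ₁ = 0.588: g = 0.0013, g' = -0.527 → ψ₁ = 0.591
Converged at ψ₁ = 0.591.
Drum-1 compositions:
  1: x = 0.172, y = 0.507
  2: x = 0.471, y = 0.339
  3: x = 0.219, y = 0.107
  4: x = 0.138, y = 0.047
Drum-2 feed = drum-1 vapor: z₂ = (0.5068, 0.3391, 0.1073, 0.0468).
Drum 2:
Material balance + equilibrium reduce to Σ zᵢ(Kᵢ−1)/(1+ψ₂(Kᵢ−1)) = 0.
Check two-phase: ΣzᵢKᵢ = 1.152 > 1 and Σzᵢ/Kᵢ = 1.566 > 1, so g(0) = 0.152 > 0 and g(1) = -0.566 < 0.
Newton–Raphson from ψ₂ = 0.46:
  ψ₂ = 0.460: g = -0.0915, g' = -0.553 → ψ₂ = 0.294
  ψ₂ = 0.294: g = -0.0038, g' = -0.516 → ψ₂ = 0.287
Converged at ψ₂ = 0.287.
  1: x = 0.405, y = 0.761
  2: x = 0.401, y = 0.185
  3: x = 0.134, y = 0.041
  4: x = 0.060, y = 0.013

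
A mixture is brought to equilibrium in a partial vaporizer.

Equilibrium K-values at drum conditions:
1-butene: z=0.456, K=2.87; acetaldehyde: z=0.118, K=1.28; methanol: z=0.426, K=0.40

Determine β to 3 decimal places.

Newton–Raphson from β = 0.63:
  β = 0.630: g = 0.0087, g' = -0.739 → β = 0.642
Converged at β = 0.642.

β = 0.642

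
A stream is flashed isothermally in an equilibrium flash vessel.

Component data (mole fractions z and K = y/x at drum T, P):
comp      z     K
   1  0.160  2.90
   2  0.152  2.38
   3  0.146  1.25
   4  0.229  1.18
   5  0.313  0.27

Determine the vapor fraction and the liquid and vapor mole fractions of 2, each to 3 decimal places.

ψ = 0.486, x_2 = 0.091, y_2 = 0.217

Let ψ = V/F and solve Σ zᵢ(Kᵢ−1)/(1+ψ(Kᵢ−1)) = 0.
Check two-phase: ΣzᵢKᵢ = 1.363 > 1 and Σzᵢ/Kᵢ = 1.589 > 1, so g(0) = 0.363 > 0 and g(1) = -0.589 < 0.
Newton iteration, ψ⁰ = 0.46:
  ψ = 0.460: g = 0.0173, g' = -0.665 → ψ = 0.486
Converged at ψ = 0.486.
Compositions from xᵢ = zᵢ/(1+ψ(Kᵢ−1)), yᵢ = Kᵢxᵢ:
  1: x = 0.083, y = 0.241
  2: x = 0.091, y = 0.217
  3: x = 0.130, y = 0.163
  4: x = 0.211, y = 0.248
  5: x = 0.485, y = 0.131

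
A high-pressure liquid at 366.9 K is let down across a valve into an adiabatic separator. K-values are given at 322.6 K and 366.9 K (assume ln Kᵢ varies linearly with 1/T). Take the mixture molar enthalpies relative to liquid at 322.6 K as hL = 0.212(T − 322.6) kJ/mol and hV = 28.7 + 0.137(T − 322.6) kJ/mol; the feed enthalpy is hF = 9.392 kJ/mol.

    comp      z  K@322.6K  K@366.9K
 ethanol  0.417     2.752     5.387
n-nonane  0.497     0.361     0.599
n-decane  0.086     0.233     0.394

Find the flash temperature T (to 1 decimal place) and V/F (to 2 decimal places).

T = 324.0 K, V/F = 0.32

Adiabatic flash: solve Rachford–Rice at each trial T, then check hF = ψ·hV(T) + (1−ψ)·hL(T).
  T = 322.6 K: K = (2.752, 0.361, 0.233), RR gives ψ = 0.300, H_out = 8.619 kJ/mol
  T = 366.9 K: K = (5.387, 0.599, 0.394), RR gives ψ = 0.816, H_out = 30.104 kJ/mol
  T = 344.8 K: K = (3.937, 0.473, 0.308), RR gives ψ = 0.554, H_out = 19.677 kJ/mol
  T = 333.7 K: K = (3.311, 0.415, 0.269), RR gives ψ = 0.433, H_out = 14.433 kJ/mol
  T = 328.1 K: K = (3.021, 0.387, 0.251), RR gives ψ = 0.369, H_out = 11.610 kJ/mol
  T = 325.4 K: K = (2.887, 0.374, 0.242), RR gives ψ = 0.336, H_out = 10.175 kJ/mol
  T = 324.0 K: K = (2.819, 0.368, 0.237), RR gives ψ = 0.319, H_out = 9.406 kJ/mol
Linear interpolation between T = 322.6 (H_out = 8.619) and T = 324.0 (H_out = 9.406) on hF = 9.392 gives T ≈ 324.0 K, at which ψ = 0.32.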